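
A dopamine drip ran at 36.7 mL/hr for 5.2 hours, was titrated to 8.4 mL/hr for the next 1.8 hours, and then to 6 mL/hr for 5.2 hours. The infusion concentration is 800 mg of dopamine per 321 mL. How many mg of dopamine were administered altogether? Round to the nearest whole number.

Concentration = 800 mg ÷ 321 mL = 2.492212 mg/mL
Stage 1: 36.7 mL/hr × 5.2 hr = 190.84 mL → 190.84 mL × 2.492212 mg/mL = 475.6137 mg
Stage 2: 8.4 mL/hr × 1.8 hr = 15.12 mL → 15.12 mL × 2.492212 mg/mL = 37.68224 mg
Stage 3: 6 mL/hr × 5.2 hr = 31.2 mL → 31.2 mL × 2.492212 mg/mL = 77.75701 mg
Total = 475.6137 + 37.68224 + 77.75701 = 591.053 mg

591 mg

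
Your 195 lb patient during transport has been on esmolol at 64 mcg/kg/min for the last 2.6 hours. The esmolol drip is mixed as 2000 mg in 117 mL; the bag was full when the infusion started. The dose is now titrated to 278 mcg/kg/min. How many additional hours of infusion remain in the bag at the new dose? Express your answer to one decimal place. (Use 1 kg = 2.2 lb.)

Initial rate:
Weight = 195 lb ÷ 2.2 lb/kg = 88.63636 kg
Dose = 64 mcg/kg/min × 88.63636 kg = 5672.727 mcg/min
5672.727 mcg/min × 60 min/hr = 340363.6 mcg/hr
Concentration = 2000 mg ÷ 117 mL = 17.09402 mg/mL = 17094.02 mcg/mL
Rate = 340363.6 mcg/hr ÷ 17094.02 mcg/mL = 19.91127 mL/hr
Volume infused so far = 19.91127 mL/hr × 2.6 hr = 51.76931 mL
Volume remaining = 117 − 51.76931 = 65.23069 mL
New rate:
Dose = 278 mcg/kg/min × 88.63636 kg = 24640.91 mcg/min
24640.91 mcg/min × 60 min/hr = 1478455 mcg/hr
Rate = 1478455 mcg/hr ÷ 17094.02 mcg/mL = 86.48959 mL/hr
Time remaining = 65.23069 mL ÷ 86.48959 mL/hr = 0.7542028 hr

0.8 hours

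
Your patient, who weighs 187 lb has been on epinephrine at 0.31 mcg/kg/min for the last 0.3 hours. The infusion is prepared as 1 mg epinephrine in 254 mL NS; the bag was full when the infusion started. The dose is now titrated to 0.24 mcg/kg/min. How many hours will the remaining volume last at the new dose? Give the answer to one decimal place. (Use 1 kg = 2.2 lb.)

0.4 hours

Initial rate:
Weight = 187 lb ÷ 2.2 lb/kg = 85 kg
Dose = 0.31 mcg/kg/min × 85 kg = 26.35 mcg/min
26.35 mcg/min × 60 min/hr = 1581 mcg/hr
Concentration = 1 mg ÷ 254 mL = 0.003937008 mg/mL = 3.937008 mcg/mL
Rate = 1581 mcg/hr ÷ 3.937008 mcg/mL = 401.574 mL/hr
Volume infused so far = 401.574 mL/hr × 0.3 hr = 120.4722 mL
Volume remaining = 254 − 120.4722 = 133.5278 mL
New rate:
Dose = 0.24 mcg/kg/min × 85 kg = 20.4 mcg/min
20.4 mcg/min × 60 min/hr = 1224 mcg/hr
Rate = 1224 mcg/hr ÷ 3.937008 mcg/mL = 310.896 mL/hr
Time remaining = 133.5278 mL ÷ 310.896 mL/hr = 0.4294935 hr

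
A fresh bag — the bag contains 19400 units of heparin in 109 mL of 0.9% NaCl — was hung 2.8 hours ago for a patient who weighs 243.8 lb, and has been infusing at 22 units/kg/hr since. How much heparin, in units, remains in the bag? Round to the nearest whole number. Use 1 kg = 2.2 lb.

12574 units

Weight = 243.8 lb ÷ 2.2 lb/kg = 110.8182 kg
Dose = 22 units/kg/hr × 110.8182 kg = 2438 units/hr
Concentration = 19400 units ÷ 109 mL = 177.9817 units/mL
Rate = 2438 units/hr ÷ 177.9817 units/mL = 13.69804 mL/hr
Volume infused = 13.69804 mL/hr × 2.8 hr = 38.35452 mL
Volume remaining = 109 − 38.35452 = 70.64548 mL
Drug remaining = 70.64548 mL × 177.9817 units/mL = 12573.6 units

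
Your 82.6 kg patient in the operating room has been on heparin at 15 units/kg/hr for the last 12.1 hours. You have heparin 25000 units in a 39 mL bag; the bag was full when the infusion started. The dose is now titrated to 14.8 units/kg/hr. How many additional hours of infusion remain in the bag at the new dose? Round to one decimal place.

Initial rate:
Dose = 15 units/kg/hr × 82.6 kg = 1239 units/hr
Concentration = 25000 units ÷ 39 mL = 641.0256 units/mL
Rate = 1239 units/hr ÷ 641.0256 units/mL = 1.93284 mL/hr
Volume infused so far = 1.93284 mL/hr × 12.1 hr = 23.38736 mL
Volume remaining = 39 − 23.38736 = 15.61264 mL
New rate:
Dose = 14.8 units/kg/hr × 82.6 kg = 1222.48 units/hr
Rate = 1222.48 units/hr ÷ 641.0256 units/mL = 1.907069 mL/hr
Time remaining = 15.61264 mL ÷ 1.907069 mL/hr = 8.186719 hr

8.2 hours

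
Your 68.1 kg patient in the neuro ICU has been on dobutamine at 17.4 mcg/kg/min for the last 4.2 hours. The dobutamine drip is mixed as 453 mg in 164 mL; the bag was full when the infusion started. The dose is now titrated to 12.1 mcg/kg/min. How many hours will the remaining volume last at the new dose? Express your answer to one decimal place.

Initial rate:
Dose = 17.4 mcg/kg/min × 68.1 kg = 1184.94 mcg/min
1184.94 mcg/min × 60 min/hr = 71096.4 mcg/hr
Concentration = 453 mg ÷ 164 mL = 2.762195 mg/mL = 2762.195 mcg/mL
Rate = 71096.4 mcg/hr ÷ 2762.195 mcg/mL = 25.73909 mL/hr
Volume infused so far = 25.73909 mL/hr × 4.2 hr = 108.1042 mL
Volume remaining = 164 − 108.1042 = 55.89581 mL
New rate:
Dose = 12.1 mcg/kg/min × 68.1 kg = 824.01 mcg/min
824.01 mcg/min × 60 min/hr = 49440.6 mcg/hr
Rate = 49440.6 mcg/hr ÷ 2762.195 mcg/mL = 17.89903 mL/hr
Time remaining = 55.89581 mL ÷ 17.89903 mL/hr = 3.122841 hr

3.1 hours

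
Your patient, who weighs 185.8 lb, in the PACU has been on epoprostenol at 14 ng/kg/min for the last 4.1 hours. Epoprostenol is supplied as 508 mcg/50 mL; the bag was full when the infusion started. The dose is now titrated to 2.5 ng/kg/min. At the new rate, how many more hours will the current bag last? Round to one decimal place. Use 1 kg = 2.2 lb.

Initial rate:
Weight = 185.8 lb ÷ 2.2 lb/kg = 84.45455 kg
Dose = 14 ng/kg/min × 84.45455 kg = 1182.364 ng/min
1182.364 ng/min × 60 min/hr = 70941.82 ng/hr
Concentration = 508 mcg ÷ 50 mL = 10.16 mcg/mL = 10160 ng/mL
Rate = 70941.82 ng/hr ÷ 10160 ng/mL = 6.982462 mL/hr
Volume infused so far = 6.982462 mL/hr × 4.1 hr = 28.6281 mL
Volume remaining = 50 − 28.6281 = 21.3719 mL
New rate:
Dose = 2.5 ng/kg/min × 84.45455 kg = 211.1364 ng/min
211.1364 ng/min × 60 min/hr = 12668.18 ng/hr
Rate = 12668.18 ng/hr ÷ 10160 ng/mL = 1.246868 mL/hr
Time remaining = 21.3719 mL ÷ 1.246868 mL/hr = 17.14047 hr

17.1 hours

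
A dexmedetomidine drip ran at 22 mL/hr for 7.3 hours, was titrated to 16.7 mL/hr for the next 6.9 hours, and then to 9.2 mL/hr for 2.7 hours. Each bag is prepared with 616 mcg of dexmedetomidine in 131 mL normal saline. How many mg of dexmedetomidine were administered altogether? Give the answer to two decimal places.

1.41 mg

Concentration = 616 mcg ÷ 131 mL = 4.70229 mcg/mL
Stage 1: 22 mL/hr × 7.3 hr = 160.6 mL → 160.6 mL × 4.70229 mcg/mL = 755.1878 mcg
Stage 2: 16.7 mL/hr × 6.9 hr = 115.23 mL → 115.23 mL × 4.70229 mcg/mL = 541.8449 mcg
Stage 3: 9.2 mL/hr × 2.7 hr = 24.84 mL → 24.84 mL × 4.70229 mcg/mL = 116.8049 mcg
Total = 755.1878 + 541.8449 + 116.8049 = 1413.838 mcg = 1.413838 mg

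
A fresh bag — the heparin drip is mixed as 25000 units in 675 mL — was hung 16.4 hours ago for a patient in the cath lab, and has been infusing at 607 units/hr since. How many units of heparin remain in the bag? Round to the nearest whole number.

Concentration = 25000 units ÷ 675 mL = 37.03704 units/mL
Rate = 607 units/hr ÷ 37.03704 units/mL = 16.389 mL/hr
Volume infused = 16.389 mL/hr × 16.4 hr = 268.7796 mL
Volume remaining = 675 − 268.7796 = 406.2204 mL
Drug remaining = 406.2204 mL × 37.03704 units/mL = 15045.2 units

15045 units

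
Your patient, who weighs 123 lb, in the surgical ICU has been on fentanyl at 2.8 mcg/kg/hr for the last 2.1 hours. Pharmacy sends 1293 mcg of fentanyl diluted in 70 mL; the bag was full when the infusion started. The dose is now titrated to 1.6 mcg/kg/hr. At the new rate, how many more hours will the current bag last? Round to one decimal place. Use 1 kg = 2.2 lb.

10.8 hours

Initial rate:
Weight = 123 lb ÷ 2.2 lb/kg = 55.90909 kg
Dose = 2.8 mcg/kg/hr × 55.90909 kg = 156.5455 mcg/hr
Concentration = 1293 mcg ÷ 70 mL = 18.47143 mcg/mL
Rate = 156.5455 mcg/hr ÷ 18.47143 mcg/mL = 8.475005 mL/hr
Volume infused so far = 8.475005 mL/hr × 2.1 hr = 17.79751 mL
Volume remaining = 70 − 17.79751 = 52.20249 mL
New rate:
Dose = 1.6 mcg/kg/hr × 55.90909 kg = 89.45455 mcg/hr
Rate = 89.45455 mcg/hr ÷ 18.47143 mcg/mL = 4.84286 mL/hr
Time remaining = 52.20249 mL ÷ 4.84286 mL/hr = 10.77927 hr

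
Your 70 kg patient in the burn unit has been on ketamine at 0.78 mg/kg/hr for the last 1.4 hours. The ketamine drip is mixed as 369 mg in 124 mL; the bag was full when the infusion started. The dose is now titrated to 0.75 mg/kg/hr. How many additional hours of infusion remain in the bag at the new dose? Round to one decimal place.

Initial rate:
Dose = 0.78 mg/kg/hr × 70 kg = 54.6 mg/hr
Concentration = 369 mg ÷ 124 mL = 2.975806 mg/mL
Rate = 54.6 mg/hr ÷ 2.975806 mg/mL = 18.34797 mL/hr
Volume infused so far = 18.34797 mL/hr × 1.4 hr = 25.68715 mL
Volume remaining = 124 − 25.68715 = 98.31285 mL
New rate:
Dose = 0.75 mg/kg/hr × 70 kg = 52.5 mg/hr
Rate = 52.5 mg/hr ÷ 2.975806 mg/mL = 17.64228 mL/hr
Time remaining = 98.31285 mL ÷ 17.64228 mL/hr = 5.572571 hr

5.6 hours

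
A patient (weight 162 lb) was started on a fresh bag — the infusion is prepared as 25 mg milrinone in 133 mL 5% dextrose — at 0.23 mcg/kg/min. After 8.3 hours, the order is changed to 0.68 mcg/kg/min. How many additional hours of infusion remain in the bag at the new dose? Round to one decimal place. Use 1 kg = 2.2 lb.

5.5 hours

Initial rate:
Weight = 162 lb ÷ 2.2 lb/kg = 73.63636 kg
Dose = 0.23 mcg/kg/min × 73.63636 kg = 16.93636 mcg/min
16.93636 mcg/min × 60 min/hr = 1016.182 mcg/hr
Concentration = 25 mg ÷ 133 mL = 0.1879699 mg/mL = 187.9699 mcg/mL
Rate = 1016.182 mcg/hr ÷ 187.9699 mcg/mL = 5.406087 mL/hr
Volume infused so far = 5.406087 mL/hr × 8.3 hr = 44.87052 mL
Volume remaining = 133 − 44.87052 = 88.12948 mL
New rate:
Dose = 0.68 mcg/kg/min × 73.63636 kg = 50.07273 mcg/min
50.07273 mcg/min × 60 min/hr = 3004.364 mcg/hr
Rate = 3004.364 mcg/hr ÷ 187.9699 mcg/mL = 15.98321 mL/hr
Time remaining = 88.12948 mL ÷ 15.98321 mL/hr = 5.513877 hr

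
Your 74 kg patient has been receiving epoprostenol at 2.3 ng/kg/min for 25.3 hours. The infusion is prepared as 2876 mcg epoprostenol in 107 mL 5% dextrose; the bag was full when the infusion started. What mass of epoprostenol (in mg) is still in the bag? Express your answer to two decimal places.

Dose = 2.3 ng/kg/min × 74 kg = 170.2 ng/min
170.2 ng/min × 60 min/hr = 10212 ng/hr
Concentration = 2876 mcg ÷ 107 mL = 26.8785 mcg/mL = 26878.5 ng/mL
Rate = 10212 ng/hr ÷ 26878.5 ng/mL = 0.3799318 mL/hr
Volume infused = 0.3799318 mL/hr × 25.3 hr = 9.612276 mL
Volume remaining = 107 − 9.612276 = 97.38772 mL
Drug remaining = 97.38772 mL × 26878.5 ng/mL = 2617636 ng = 2.617636 mg

2.62 mg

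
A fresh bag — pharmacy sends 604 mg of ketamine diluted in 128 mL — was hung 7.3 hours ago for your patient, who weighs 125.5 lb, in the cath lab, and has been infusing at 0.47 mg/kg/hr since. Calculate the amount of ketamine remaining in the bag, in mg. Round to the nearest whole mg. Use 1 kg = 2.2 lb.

Weight = 125.5 lb ÷ 2.2 lb/kg = 57.04545 kg
Dose = 0.47 mg/kg/hr × 57.04545 kg = 26.81136 mg/hr
Concentration = 604 mg ÷ 128 mL = 4.71875 mg/mL
Rate = 26.81136 mg/hr ÷ 4.71875 mg/mL = 5.681878 mL/hr
Volume infused = 5.681878 mL/hr × 7.3 hr = 41.47771 mL
Volume remaining = 128 − 41.47771 = 86.52229 mL
Drug remaining = 86.52229 mL × 4.71875 mg/mL = 408.277 mg

408 mg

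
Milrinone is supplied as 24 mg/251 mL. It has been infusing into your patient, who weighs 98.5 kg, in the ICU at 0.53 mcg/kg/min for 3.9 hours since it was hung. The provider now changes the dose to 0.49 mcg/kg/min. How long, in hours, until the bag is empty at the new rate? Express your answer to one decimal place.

4.1 hours

Initial rate:
Dose = 0.53 mcg/kg/min × 98.5 kg = 52.205 mcg/min
52.205 mcg/min × 60 min/hr = 3132.3 mcg/hr
Concentration = 24 mg ÷ 251 mL = 0.09561753 mg/mL = 95.61753 mcg/mL
Rate = 3132.3 mcg/hr ÷ 95.61753 mcg/mL = 32.75864 mL/hr
Volume infused so far = 32.75864 mL/hr × 3.9 hr = 127.7587 mL
Volume remaining = 251 − 127.7587 = 123.2413 mL
New rate:
Dose = 0.49 mcg/kg/min × 98.5 kg = 48.265 mcg/min
48.265 mcg/min × 60 min/hr = 2895.9 mcg/hr
Rate = 2895.9 mcg/hr ÷ 95.61753 mcg/mL = 30.28629 mL/hr
Time remaining = 123.2413 mL ÷ 30.28629 mL/hr = 4.069212 hr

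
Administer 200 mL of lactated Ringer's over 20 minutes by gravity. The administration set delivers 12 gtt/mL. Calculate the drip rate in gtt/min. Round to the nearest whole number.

120 gtt/min

200 mL ÷ (20 min) = 10 mL/min
10 mL/min × 12 gtt/mL = 120 gtt/min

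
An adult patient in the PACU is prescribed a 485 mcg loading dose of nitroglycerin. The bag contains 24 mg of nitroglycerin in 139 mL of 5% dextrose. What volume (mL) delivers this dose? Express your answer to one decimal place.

Concentration = 24 mg ÷ 139 mL = 0.1726619 mg/mL = 172.6619 mcg/mL
Volume = 485 mcg ÷ 172.6619 mcg/mL = 2.808958 mL

2.8 mL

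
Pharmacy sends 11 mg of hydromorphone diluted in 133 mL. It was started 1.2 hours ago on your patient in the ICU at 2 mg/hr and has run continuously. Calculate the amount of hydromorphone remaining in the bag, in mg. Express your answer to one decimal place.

8.6 mg

Concentration = 11 mg ÷ 133 mL = 0.08270677 mg/mL
Rate = 2 mg/hr ÷ 0.08270677 mg/mL = 24.18182 mL/hr
Volume infused = 24.18182 mL/hr × 1.2 hr = 29.01818 mL
Volume remaining = 133 − 29.01818 = 103.9818 mL
Drug remaining = 103.9818 mL × 0.08270677 mg/mL = 8.6 mg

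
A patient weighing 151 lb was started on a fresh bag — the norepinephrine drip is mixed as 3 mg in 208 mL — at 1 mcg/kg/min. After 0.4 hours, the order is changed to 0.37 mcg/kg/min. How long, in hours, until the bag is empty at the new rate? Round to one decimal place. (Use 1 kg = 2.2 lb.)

Initial rate:
Weight = 151 lb ÷ 2.2 lb/kg = 68.63636 kg
Dose = 1 mcg/kg/min × 68.63636 kg = 68.63636 mcg/min
68.63636 mcg/min × 60 min/hr = 4118.182 mcg/hr
Concentration = 3 mg ÷ 208 mL = 0.01442308 mg/mL = 14.42308 mcg/mL
Rate = 4118.182 mcg/hr ÷ 14.42308 mcg/mL = 285.5273 mL/hr
Volume infused so far = 285.5273 mL/hr × 0.4 hr = 114.2109 mL
Volume remaining = 208 − 114.2109 = 93.78909 mL
New rate:
Dose = 0.37 mcg/kg/min × 68.63636 kg = 25.39545 mcg/min
25.39545 mcg/min × 60 min/hr = 1523.727 mcg/hr
Rate = 1523.727 mcg/hr ÷ 14.42308 mcg/mL = 105.6451 mL/hr
Time remaining = 93.78909 mL ÷ 105.6451 mL/hr = 0.8877752 hr

0.9 hours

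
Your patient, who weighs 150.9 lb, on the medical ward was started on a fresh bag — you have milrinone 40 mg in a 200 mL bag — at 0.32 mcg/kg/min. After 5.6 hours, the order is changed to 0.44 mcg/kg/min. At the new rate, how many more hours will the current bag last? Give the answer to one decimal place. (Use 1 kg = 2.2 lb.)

Initial rate:
Weight = 150.9 lb ÷ 2.2 lb/kg = 68.59091 kg
Dose = 0.32 mcg/kg/min × 68.59091 kg = 21.94909 mcg/min
21.94909 mcg/min × 60 min/hr = 1316.945 mcg/hr
Concentration = 40 mg ÷ 200 mL = 0.2 mg/mL = 200 mcg/mL
Rate = 1316.945 mcg/hr ÷ 200 mcg/mL = 6.584727 mL/hr
Volume infused so far = 6.584727 mL/hr × 5.6 hr = 36.87447 mL
Volume remaining = 200 − 36.87447 = 163.1255 mL
New rate:
Dose = 0.44 mcg/kg/min × 68.59091 kg = 30.18 mcg/min
30.18 mcg/min × 60 min/hr = 1810.8 mcg/hr
Rate = 1810.8 mcg/hr ÷ 200 mcg/mL = 9.054 mL/hr
Time remaining = 163.1255 mL ÷ 9.054 mL/hr = 18.01696 hr

18.0 hours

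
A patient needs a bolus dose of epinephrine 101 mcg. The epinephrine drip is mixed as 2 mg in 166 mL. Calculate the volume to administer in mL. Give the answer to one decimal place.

8.4 mL

Concentration = 2 mg ÷ 166 mL = 0.01204819 mg/mL = 12.04819 mcg/mL
Volume = 101 mcg ÷ 12.04819 mcg/mL = 8.383 mL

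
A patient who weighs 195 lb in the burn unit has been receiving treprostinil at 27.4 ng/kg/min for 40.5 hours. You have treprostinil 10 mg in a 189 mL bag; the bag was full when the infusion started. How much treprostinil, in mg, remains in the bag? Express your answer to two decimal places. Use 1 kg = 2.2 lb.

Weight = 195 lb ÷ 2.2 lb/kg = 88.63636 kg
Dose = 27.4 ng/kg/min × 88.63636 kg = 2428.636 ng/min
2428.636 ng/min × 60 min/hr = 145718.2 ng/hr
Concentration = 10 mg ÷ 189 mL = 0.05291005 mg/mL = 52910.05 ng/mL
Rate = 145718.2 ng/hr ÷ 52910.05 ng/mL = 2.754074 mL/hr
Volume infused = 2.754074 mL/hr × 40.5 hr = 111.54 mL
Volume remaining = 189 − 111.54 = 77.46002 mL
Drug remaining = 77.46002 mL × 52910.05 ng/mL = 4098414 ng = 4.098414 mg

4.10 mg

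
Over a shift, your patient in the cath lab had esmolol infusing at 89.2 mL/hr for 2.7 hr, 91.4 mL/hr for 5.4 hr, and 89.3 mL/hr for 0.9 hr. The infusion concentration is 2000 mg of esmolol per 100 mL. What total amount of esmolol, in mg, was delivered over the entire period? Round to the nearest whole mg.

Concentration = 2000 mg ÷ 100 mL = 20 mg/mL
Stage 1: 89.2 mL/hr × 2.7 hr = 240.84 mL → 240.84 mL × 20 mg/mL = 4816.8 mg
Stage 2: 91.4 mL/hr × 5.4 hr = 493.56 mL → 493.56 mL × 20 mg/mL = 9871.2 mg
Stage 3: 89.3 mL/hr × 0.9 hr = 80.37 mL → 80.37 mL × 20 mg/mL = 1607.4 mg
Total = 4816.8 + 9871.2 + 1607.4 = 16295.4 mg

16295 mg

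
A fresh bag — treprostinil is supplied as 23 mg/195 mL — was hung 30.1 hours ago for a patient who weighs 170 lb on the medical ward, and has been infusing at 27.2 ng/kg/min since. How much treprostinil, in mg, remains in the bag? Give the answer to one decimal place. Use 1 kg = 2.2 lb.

Weight = 170 lb ÷ 2.2 lb/kg = 77.27273 kg
Dose = 27.2 ng/kg/min × 77.27273 kg = 2101.818 ng/min
2101.818 ng/min × 60 min/hr = 126109.1 ng/hr
Concentration = 23 mg ÷ 195 mL = 0.1179487 mg/mL = 117948.7 ng/mL
Rate = 126109.1 ng/hr ÷ 117948.7 ng/mL = 1.069186 mL/hr
Volume infused = 1.069186 mL/hr × 30.1 hr = 32.18249 mL
Volume remaining = 195 − 32.18249 = 162.8175 mL
Drug remaining = 162.8175 mL × 117948.7 ng/mL = 19204116 ng = 19.20412 mg

19.2 mg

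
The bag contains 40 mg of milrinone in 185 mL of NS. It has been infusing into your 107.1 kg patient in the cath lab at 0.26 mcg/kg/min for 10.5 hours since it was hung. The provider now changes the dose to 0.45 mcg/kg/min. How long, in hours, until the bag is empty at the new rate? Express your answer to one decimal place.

Initial rate:
Dose = 0.26 mcg/kg/min × 107.1 kg = 27.846 mcg/min
27.846 mcg/min × 60 min/hr = 1670.76 mcg/hr
Concentration = 40 mg ÷ 185 mL = 0.2162162 mg/mL = 216.2162 mcg/mL
Rate = 1670.76 mcg/hr ÷ 216.2162 mcg/mL = 7.727265 mL/hr
Volume infused so far = 7.727265 mL/hr × 10.5 hr = 81.13628 mL
Volume remaining = 185 − 81.13628 = 103.8637 mL
New rate:
Dose = 0.45 mcg/kg/min × 107.1 kg = 48.195 mcg/min
48.195 mcg/min × 60 min/hr = 2891.7 mcg/hr
Rate = 2891.7 mcg/hr ÷ 216.2162 mcg/mL = 13.37411 mL/hr
Time remaining = 103.8637 mL ÷ 13.37411 mL/hr = 7.766027 hr

7.8 hours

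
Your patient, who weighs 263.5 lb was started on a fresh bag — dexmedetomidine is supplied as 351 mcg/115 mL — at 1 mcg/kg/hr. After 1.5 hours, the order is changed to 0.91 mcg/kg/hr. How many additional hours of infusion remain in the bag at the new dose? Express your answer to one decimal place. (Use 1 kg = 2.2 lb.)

1.6 hours

Initial rate:
Weight = 263.5 lb ÷ 2.2 lb/kg = 119.7727 kg
Dose = 1 mcg/kg/hr × 119.7727 kg = 119.7727 mcg/hr
Concentration = 351 mcg ÷ 115 mL = 3.052174 mcg/mL
Rate = 119.7727 mcg/hr ÷ 3.052174 mcg/mL = 39.24178 mL/hr
Volume infused so far = 39.24178 mL/hr × 1.5 hr = 58.86267 mL
Volume remaining = 115 − 58.86267 = 56.13733 mL
New rate:
Dose = 0.91 mcg/kg/hr × 119.7727 kg = 108.9932 mcg/hr
Rate = 108.9932 mcg/hr ÷ 3.052174 mcg/mL = 35.71002 mL/hr
Time remaining = 56.13733 mL ÷ 35.71002 mL/hr = 1.572033 hr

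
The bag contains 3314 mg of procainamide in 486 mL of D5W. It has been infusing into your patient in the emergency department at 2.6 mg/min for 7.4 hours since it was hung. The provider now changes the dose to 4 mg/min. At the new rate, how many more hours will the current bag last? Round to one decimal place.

9.0 hours

Initial rate:
2.6 mg/min × 60 min/hr = 156 mg/hr
Concentration = 3314 mg ÷ 486 mL = 6.81893 mg/mL
Rate = 156 mg/hr ÷ 6.81893 mg/mL = 22.87749 mL/hr
Volume infused so far = 22.87749 mL/hr × 7.4 hr = 169.2934 mL
Volume remaining = 486 − 169.2934 = 316.7066 mL
New rate:
4 mg/min × 60 min/hr = 240 mg/hr
Rate = 240 mg/hr ÷ 6.81893 mg/mL = 35.19614 mL/hr
Time remaining = 316.7066 mL ÷ 35.19614 mL/hr = 8.998333 hr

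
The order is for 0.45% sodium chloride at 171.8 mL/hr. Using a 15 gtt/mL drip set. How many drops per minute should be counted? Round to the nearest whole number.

43 gtt/min

171.8 mL/hr ÷ 60 min/hr = 2.863333 mL/min
2.863333 mL/min × 15 gtt/mL = 42.95 gtt/min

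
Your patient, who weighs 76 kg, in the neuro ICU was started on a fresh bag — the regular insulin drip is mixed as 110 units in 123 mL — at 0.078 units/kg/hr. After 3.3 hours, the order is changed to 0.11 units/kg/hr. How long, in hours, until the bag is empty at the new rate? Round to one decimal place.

10.8 hours

Initial rate:
Dose = 0.078 units/kg/hr × 76 kg = 5.928 units/hr
Concentration = 110 units ÷ 123 mL = 0.8943089 units/mL
Rate = 5.928 units/hr ÷ 0.8943089 units/mL = 6.628582 mL/hr
Volume infused so far = 6.628582 mL/hr × 3.3 hr = 21.87432 mL
Volume remaining = 123 − 21.87432 = 101.1257 mL
New rate:
Dose = 0.11 units/kg/hr × 76 kg = 8.36 units/hr
Rate = 8.36 units/hr ÷ 0.8943089 units/mL = 9.348 mL/hr
Time remaining = 101.1257 mL ÷ 9.348 mL/hr = 10.81789 hr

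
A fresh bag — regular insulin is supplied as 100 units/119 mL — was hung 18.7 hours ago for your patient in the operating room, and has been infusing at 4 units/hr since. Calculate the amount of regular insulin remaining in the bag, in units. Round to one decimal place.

25.2 units

Concentration = 100 units ÷ 119 mL = 0.8403361 units/mL
Rate = 4 units/hr ÷ 0.8403361 units/mL = 4.76 mL/hr
Volume infused = 4.76 mL/hr × 18.7 hr = 89.012 mL
Volume remaining = 119 − 89.012 = 29.988 mL
Drug remaining = 29.988 mL × 0.8403361 units/mL = 25.2 units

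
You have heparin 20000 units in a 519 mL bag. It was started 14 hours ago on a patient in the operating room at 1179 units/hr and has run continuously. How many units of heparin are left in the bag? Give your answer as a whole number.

3494 units

Concentration = 20000 units ÷ 519 mL = 38.53565 units/mL
Rate = 1179 units/hr ÷ 38.53565 units/mL = 30.59505 mL/hr
Volume infused = 30.59505 mL/hr × 14 hr = 428.3307 mL
Volume remaining = 519 − 428.3307 = 90.6693 mL
Drug remaining = 90.6693 mL × 38.53565 units/mL = 3494 units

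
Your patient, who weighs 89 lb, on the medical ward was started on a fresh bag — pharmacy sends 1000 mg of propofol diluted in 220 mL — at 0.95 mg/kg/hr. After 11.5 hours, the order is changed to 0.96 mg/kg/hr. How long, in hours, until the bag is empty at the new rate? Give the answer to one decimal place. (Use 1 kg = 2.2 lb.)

14.4 hours

Initial rate:
Weight = 89 lb ÷ 2.2 lb/kg = 40.45455 kg
Dose = 0.95 mg/kg/hr × 40.45455 kg = 38.43182 mg/hr
Concentration = 1000 mg ÷ 220 mL = 4.545455 mg/mL
Rate = 38.43182 mg/hr ÷ 4.545455 mg/mL = 8.455 mL/hr
Volume infused so far = 8.455 mL/hr × 11.5 hr = 97.2325 mL
Volume remaining = 220 − 97.2325 = 122.7675 mL
New rate:
Dose = 0.96 mg/kg/hr × 40.45455 kg = 38.83636 mg/hr
Rate = 38.83636 mg/hr ÷ 4.545455 mg/mL = 8.544 mL/hr
Time remaining = 122.7675 mL ÷ 8.544 mL/hr = 14.36886 hr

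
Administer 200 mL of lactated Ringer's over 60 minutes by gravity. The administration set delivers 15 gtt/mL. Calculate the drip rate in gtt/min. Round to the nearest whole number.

50 gtt/min

200 mL ÷ (60 min) = 3.333333 mL/min
3.333333 mL/min × 15 gtt/mL = 50 gtt/min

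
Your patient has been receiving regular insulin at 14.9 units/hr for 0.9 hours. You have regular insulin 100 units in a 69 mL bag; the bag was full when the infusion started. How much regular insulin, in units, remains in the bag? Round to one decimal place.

Concentration = 100 units ÷ 69 mL = 1.449275 units/mL
Rate = 14.9 units/hr ÷ 1.449275 units/mL = 10.281 mL/hr
Volume infused = 10.281 mL/hr × 0.9 hr = 9.2529 mL
Volume remaining = 69 − 9.2529 = 59.7471 mL
Drug remaining = 59.7471 mL × 1.449275 units/mL = 86.59 units

86.6 units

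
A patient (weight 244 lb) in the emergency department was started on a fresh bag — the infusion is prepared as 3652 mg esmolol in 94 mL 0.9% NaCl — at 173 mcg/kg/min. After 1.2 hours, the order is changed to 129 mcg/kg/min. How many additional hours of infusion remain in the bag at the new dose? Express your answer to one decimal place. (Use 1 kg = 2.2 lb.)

2.6 hours

Initial rate:
Weight = 244 lb ÷ 2.2 lb/kg = 110.9091 kg
Dose = 173 mcg/kg/min × 110.9091 kg = 19187.27 mcg/min
19187.27 mcg/min × 60 min/hr = 1151236 mcg/hr
Concentration = 3652 mg ÷ 94 mL = 38.85106 mg/mL = 38851.06 mcg/mL
Rate = 1151236 mcg/hr ÷ 38851.06 mcg/mL = 29.63204 mL/hr
Volume infused so far = 29.63204 mL/hr × 1.2 hr = 35.55845 mL
Volume remaining = 94 − 35.55845 = 58.44155 mL
New rate:
Dose = 129 mcg/kg/min × 110.9091 kg = 14307.27 mcg/min
14307.27 mcg/min × 60 min/hr = 858436.4 mcg/hr
Rate = 858436.4 mcg/hr ÷ 38851.06 mcg/mL = 22.09557 mL/hr
Time remaining = 58.44155 mL ÷ 22.09557 mL/hr = 2.644944 hr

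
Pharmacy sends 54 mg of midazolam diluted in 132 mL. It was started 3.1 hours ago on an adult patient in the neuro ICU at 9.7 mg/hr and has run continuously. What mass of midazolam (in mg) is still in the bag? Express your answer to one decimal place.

Concentration = 54 mg ÷ 132 mL = 0.4090909 mg/mL
Rate = 9.7 mg/hr ÷ 0.4090909 mg/mL = 23.71111 mL/hr
Volume infused = 23.71111 mL/hr × 3.1 hr = 73.50444 mL
Volume remaining = 132 − 73.50444 = 58.49556 mL
Drug remaining = 58.49556 mL × 0.4090909 mg/mL = 23.93 mg

23.9 mg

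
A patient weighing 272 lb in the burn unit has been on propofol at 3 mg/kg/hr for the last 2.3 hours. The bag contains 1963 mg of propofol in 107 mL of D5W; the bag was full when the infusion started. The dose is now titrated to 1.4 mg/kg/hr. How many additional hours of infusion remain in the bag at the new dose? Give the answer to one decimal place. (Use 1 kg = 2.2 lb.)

6.4 hours

Initial rate:
Weight = 272 lb ÷ 2.2 lb/kg = 123.6364 kg
Dose = 3 mg/kg/hr × 123.6364 kg = 370.9091 mg/hr
Concentration = 1963 mg ÷ 107 mL = 18.34579 mg/mL
Rate = 370.9091 mg/hr ÷ 18.34579 mg/mL = 20.21766 mL/hr
Volume infused so far = 20.21766 mL/hr × 2.3 hr = 46.50063 mL
Volume remaining = 107 − 46.50063 = 60.49937 mL
New rate:
Dose = 1.4 mg/kg/hr × 123.6364 kg = 173.0909 mg/hr
Rate = 173.0909 mg/hr ÷ 18.34579 mg/mL = 9.434909 mL/hr
Time remaining = 60.49937 mL ÷ 9.434909 mL/hr = 6.41229 hr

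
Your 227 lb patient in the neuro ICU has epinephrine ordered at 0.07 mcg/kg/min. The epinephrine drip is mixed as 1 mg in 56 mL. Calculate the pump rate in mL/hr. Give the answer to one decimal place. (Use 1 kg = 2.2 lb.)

Weight = 227 lb ÷ 2.2 lb/kg = 103.1818 kg
Dose = 0.07 mcg/kg/min × 103.1818 kg = 7.222727 mcg/min
7.222727 mcg/min × 60 min/hr = 433.3636 mcg/hr
Concentration = 1 mg ÷ 56 mL = 0.01785714 mg/mL = 17.85714 mcg/mL
Rate = 433.3636 mcg/hr ÷ 17.85714 mcg/mL = 24.26836 mL/hr

24.3 mL/hr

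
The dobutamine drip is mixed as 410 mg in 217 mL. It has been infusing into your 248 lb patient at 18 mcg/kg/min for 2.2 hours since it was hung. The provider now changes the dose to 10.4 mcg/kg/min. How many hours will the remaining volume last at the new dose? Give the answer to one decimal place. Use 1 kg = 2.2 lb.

Initial rate:
Weight = 248 lb ÷ 2.2 lb/kg = 112.7273 kg
Dose = 18 mcg/kg/min × 112.7273 kg = 2029.091 mcg/min
2029.091 mcg/min × 60 min/hr = 121745.5 mcg/hr
Concentration = 410 mg ÷ 217 mL = 1.889401 mg/mL = 1889.401 mcg/mL
Rate = 121745.5 mcg/hr ÷ 1889.401 mcg/mL = 64.43601 mL/hr
Volume infused so far = 64.43601 mL/hr × 2.2 hr = 141.7592 mL
Volume remaining = 217 − 141.7592 = 75.24078 mL
New rate:
Dose = 10.4 mcg/kg/min × 112.7273 kg = 1172.364 mcg/min
1172.364 mcg/min × 60 min/hr = 70341.82 mcg/hr
Rate = 70341.82 mcg/hr ÷ 1889.401 mcg/mL = 37.22969 mL/hr
Time remaining = 75.24078 mL ÷ 37.22969 mL/hr = 2.020988 hr

2.0 hours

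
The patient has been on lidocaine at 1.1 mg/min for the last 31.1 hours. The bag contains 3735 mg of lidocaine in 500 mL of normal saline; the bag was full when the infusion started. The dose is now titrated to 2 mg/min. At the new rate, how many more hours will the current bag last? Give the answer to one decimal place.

14.0 hours

Initial rate:
1.1 mg/min × 60 min/hr = 66 mg/hr
Concentration = 3735 mg ÷ 500 mL = 7.47 mg/mL
Rate = 66 mg/hr ÷ 7.47 mg/mL = 8.835341 mL/hr
Volume infused so far = 8.835341 mL/hr × 31.1 hr = 274.7791 mL
Volume remaining = 500 − 274.7791 = 225.2209 mL
New rate:
2 mg/min × 60 min/hr = 120 mg/hr
Rate = 120 mg/hr ÷ 7.47 mg/mL = 16.06426 mL/hr
Time remaining = 225.2209 mL ÷ 16.06426 mL/hr = 14.02 hr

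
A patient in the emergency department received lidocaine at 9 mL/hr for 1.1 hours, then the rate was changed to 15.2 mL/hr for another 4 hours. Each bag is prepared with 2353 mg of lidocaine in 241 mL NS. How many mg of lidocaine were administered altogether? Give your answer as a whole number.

690 mg

Concentration = 2353 mg ÷ 241 mL = 9.763485 mg/mL
Stage 1: 9 mL/hr × 1.1 hr = 9.9 mL → 9.9 mL × 9.763485 mg/mL = 96.65851 mg
Stage 2: 15.2 mL/hr × 4 hr = 60.8 mL → 60.8 mL × 9.763485 mg/mL = 593.6199 mg
Total = 96.65851 + 593.6199 = 690.2784 mg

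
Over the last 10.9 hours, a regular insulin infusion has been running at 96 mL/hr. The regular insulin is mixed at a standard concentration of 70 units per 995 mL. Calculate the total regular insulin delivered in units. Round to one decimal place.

Concentration = 70 units ÷ 995 mL = 0.07035176 units/mL
Drug rate = 96 mL/hr × 0.07035176 units/mL = 6.753769 units/hr
Total = 6.753769 units/hr × 10.9 hr = 73.61608 units

73.6 units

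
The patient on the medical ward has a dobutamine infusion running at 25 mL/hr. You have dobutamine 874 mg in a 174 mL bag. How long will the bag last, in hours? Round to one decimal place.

Duration = 174 mL ÷ 25 mL/hr = 6.96 hr

7.0 hours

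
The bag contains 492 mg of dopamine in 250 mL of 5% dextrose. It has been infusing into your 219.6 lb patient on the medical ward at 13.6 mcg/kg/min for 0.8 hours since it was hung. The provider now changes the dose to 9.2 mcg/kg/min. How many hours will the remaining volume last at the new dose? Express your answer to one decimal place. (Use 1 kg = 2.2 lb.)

7.7 hours

Initial rate:
Weight = 219.6 lb ÷ 2.2 lb/kg = 99.81818 kg
Dose = 13.6 mcg/kg/min × 99.81818 kg = 1357.527 mcg/min
1357.527 mcg/min × 60 min/hr = 81451.64 mcg/hr
Concentration = 492 mg ÷ 250 mL = 1.968 mg/mL = 1968 mcg/mL
Rate = 81451.64 mcg/hr ÷ 1968 mcg/mL = 41.38803 mL/hr
Volume infused so far = 41.38803 mL/hr × 0.8 hr = 33.11042 mL
Volume remaining = 250 − 33.11042 = 216.8896 mL
New rate:
Dose = 9.2 mcg/kg/min × 99.81818 kg = 918.3273 mcg/min
918.3273 mcg/min × 60 min/hr = 55099.64 mcg/hr
Rate = 55099.64 mcg/hr ÷ 1968 mcg/mL = 27.99778 mL/hr
Time remaining = 216.8896 mL ÷ 27.99778 mL/hr = 7.74667 hr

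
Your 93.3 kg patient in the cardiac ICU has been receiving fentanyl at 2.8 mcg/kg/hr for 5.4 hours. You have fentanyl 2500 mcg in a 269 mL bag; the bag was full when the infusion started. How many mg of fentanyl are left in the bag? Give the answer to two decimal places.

1.09 mg

Dose = 2.8 mcg/kg/hr × 93.3 kg = 261.24 mcg/hr
Concentration = 2500 mcg ÷ 269 mL = 9.29368 mcg/mL
Rate = 261.24 mcg/hr ÷ 9.29368 mcg/mL = 28.10942 mL/hr
Volume infused = 28.10942 mL/hr × 5.4 hr = 151.7909 mL
Volume remaining = 269 − 151.7909 = 117.2091 mL
Drug remaining = 117.2091 mL × 9.29368 mcg/mL = 1089.304 mcg = 1.089304 mg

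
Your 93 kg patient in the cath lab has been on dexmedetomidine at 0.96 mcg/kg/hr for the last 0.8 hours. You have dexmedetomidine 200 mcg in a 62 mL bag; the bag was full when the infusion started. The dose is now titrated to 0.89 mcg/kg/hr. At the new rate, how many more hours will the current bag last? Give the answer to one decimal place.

1.6 hours

Initial rate:
Dose = 0.96 mcg/kg/hr × 93 kg = 89.28 mcg/hr
Concentration = 200 mcg ÷ 62 mL = 3.225806 mcg/mL
Rate = 89.28 mcg/hr ÷ 3.225806 mcg/mL = 27.6768 mL/hr
Volume infused so far = 27.6768 mL/hr × 0.8 hr = 22.14144 mL
Volume remaining = 62 − 22.14144 = 39.85856 mL
New rate:
Dose = 0.89 mcg/kg/hr × 93 kg = 82.77 mcg/hr
Rate = 82.77 mcg/hr ÷ 3.225806 mcg/mL = 25.6587 mL/hr
Time remaining = 39.85856 mL ÷ 25.6587 mL/hr = 1.553413 hr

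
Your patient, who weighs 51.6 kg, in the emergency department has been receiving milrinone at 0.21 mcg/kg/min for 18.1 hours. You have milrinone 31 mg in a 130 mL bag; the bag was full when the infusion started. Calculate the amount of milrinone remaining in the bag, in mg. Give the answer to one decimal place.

19.2 mg

Dose = 0.21 mcg/kg/min × 51.6 kg = 10.836 mcg/min
10.836 mcg/min × 60 min/hr = 650.16 mcg/hr
Concentration = 31 mg ÷ 130 mL = 0.2384615 mg/mL = 238.4615 mcg/mL
Rate = 650.16 mcg/hr ÷ 238.4615 mcg/mL = 2.726477 mL/hr
Volume infused = 2.726477 mL/hr × 18.1 hr = 49.34924 mL
Volume remaining = 130 − 49.34924 = 80.65076 mL
Drug remaining = 80.65076 mL × 238.4615 mcg/mL = 19232.1 mcg = 19.2321 mg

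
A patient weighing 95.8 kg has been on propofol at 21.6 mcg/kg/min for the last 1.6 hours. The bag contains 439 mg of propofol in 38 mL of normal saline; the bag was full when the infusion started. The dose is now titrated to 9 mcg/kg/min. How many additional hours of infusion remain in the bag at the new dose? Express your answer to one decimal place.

4.6 hours

Initial rate:
Dose = 21.6 mcg/kg/min × 95.8 kg = 2069.28 mcg/min
2069.28 mcg/min × 60 min/hr = 124156.8 mcg/hr
Concentration = 439 mg ÷ 38 mL = 11.55263 mg/mL = 11552.63 mcg/mL
Rate = 124156.8 mcg/hr ÷ 11552.63 mcg/mL = 10.74706 mL/hr
Volume infused so far = 10.74706 mL/hr × 1.6 hr = 17.19529 mL
Volume remaining = 38 − 17.19529 = 20.80471 mL
New rate:
Dose = 9 mcg/kg/min × 95.8 kg = 862.2 mcg/min
862.2 mcg/min × 60 min/hr = 51732 mcg/hr
Rate = 51732 mcg/hr ÷ 11552.63 mcg/mL = 4.477941 mL/hr
Time remaining = 20.80471 mL ÷ 4.477941 mL/hr = 4.646043 hr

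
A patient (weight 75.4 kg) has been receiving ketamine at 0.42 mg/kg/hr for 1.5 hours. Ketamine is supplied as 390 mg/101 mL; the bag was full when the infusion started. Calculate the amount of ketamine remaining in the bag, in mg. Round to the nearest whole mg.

Dose = 0.42 mg/kg/hr × 75.4 kg = 31.668 mg/hr
Concentration = 390 mg ÷ 101 mL = 3.861386 mg/mL
Rate = 31.668 mg/hr ÷ 3.861386 mg/mL = 8.2012 mL/hr
Volume infused = 8.2012 mL/hr × 1.5 hr = 12.3018 mL
Volume remaining = 101 − 12.3018 = 88.6982 mL
Drug remaining = 88.6982 mL × 3.861386 mg/mL = 342.498 mg

342 mg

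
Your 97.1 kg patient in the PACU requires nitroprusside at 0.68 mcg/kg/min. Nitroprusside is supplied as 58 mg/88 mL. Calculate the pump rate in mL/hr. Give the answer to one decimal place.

Dose = 0.68 mcg/kg/min × 97.1 kg = 66.028 mcg/min
66.028 mcg/min × 60 min/hr = 3961.68 mcg/hr
Concentration = 58 mg ÷ 88 mL = 0.6590909 mg/mL = 659.0909 mcg/mL
Rate = 3961.68 mcg/hr ÷ 659.0909 mcg/mL = 6.010825 mL/hr

6.0 mL/hr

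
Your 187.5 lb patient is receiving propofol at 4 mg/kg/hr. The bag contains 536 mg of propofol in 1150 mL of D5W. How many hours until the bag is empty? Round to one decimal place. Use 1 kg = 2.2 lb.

Weight = 187.5 lb ÷ 2.2 lb/kg = 85.22727 kg
Dose = 4 mg/kg/hr × 85.22727 kg = 340.9091 mg/hr
Concentration = 536 mg ÷ 1150 mL = 0.466087 mg/mL
Rate = 340.9091 mg/hr ÷ 0.466087 mg/mL = 731.4281 mL/hr
Duration = 1150 mL ÷ 731.4281 mL/hr = 1.572267 hr

1.6 hours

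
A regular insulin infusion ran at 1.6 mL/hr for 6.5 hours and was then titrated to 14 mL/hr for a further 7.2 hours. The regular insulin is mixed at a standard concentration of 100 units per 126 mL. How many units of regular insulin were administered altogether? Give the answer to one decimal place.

88.3 units

Concentration = 100 units ÷ 126 mL = 0.7936508 units/mL
Stage 1: 1.6 mL/hr × 6.5 hr = 10.4 mL → 10.4 mL × 0.7936508 units/mL = 8.253968 units
Stage 2: 14 mL/hr × 7.2 hr = 100.8 mL → 100.8 mL × 0.7936508 units/mL = 80 units
Total = 8.253968 + 80 = 88.25397 units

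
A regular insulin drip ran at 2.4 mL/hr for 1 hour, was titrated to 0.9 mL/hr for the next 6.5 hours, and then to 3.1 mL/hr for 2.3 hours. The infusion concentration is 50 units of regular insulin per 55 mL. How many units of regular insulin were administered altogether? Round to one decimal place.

14.0 units

Concentration = 50 units ÷ 55 mL = 0.9090909 units/mL
Stage 1: 2.4 mL/hr × 1 hr = 2.4 mL → 2.4 mL × 0.9090909 units/mL = 2.181818 units
Stage 2: 0.9 mL/hr × 6.5 hr = 5.85 mL → 5.85 mL × 0.9090909 units/mL = 5.318182 units
Stage 3: 3.1 mL/hr × 2.3 hr = 7.13 mL → 7.13 mL × 0.9090909 units/mL = 6.481818 units
Total = 2.181818 + 5.318182 + 6.481818 = 13.98182 units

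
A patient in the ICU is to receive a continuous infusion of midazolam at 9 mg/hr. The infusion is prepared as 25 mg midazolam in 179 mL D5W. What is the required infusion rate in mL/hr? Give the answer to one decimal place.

Concentration = 25 mg ÷ 179 mL = 0.1396648 mg/mL
Rate = 9 mg/hr ÷ 0.1396648 mg/mL = 64.44 mL/hr

64.4 mL/hr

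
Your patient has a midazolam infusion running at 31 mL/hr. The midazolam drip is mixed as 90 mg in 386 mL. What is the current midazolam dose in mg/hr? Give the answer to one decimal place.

7.2 mg/hr

Concentration = 90 mg ÷ 386 mL = 0.2331606 mg/mL
Drug rate = 31 mL/hr × 0.2331606 mg/mL = 7.227979 mg/hr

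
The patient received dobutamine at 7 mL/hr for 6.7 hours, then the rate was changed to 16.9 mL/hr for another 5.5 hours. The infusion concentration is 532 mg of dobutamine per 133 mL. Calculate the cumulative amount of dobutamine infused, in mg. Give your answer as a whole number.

559 mg

Concentration = 532 mg ÷ 133 mL = 4 mg/mL
Stage 1: 7 mL/hr × 6.7 hr = 46.9 mL → 46.9 mL × 4 mg/mL = 187.6 mg
Stage 2: 16.9 mL/hr × 5.5 hr = 92.95 mL → 92.95 mL × 4 mg/mL = 371.8 mg
Total = 187.6 + 371.8 = 559.4 mg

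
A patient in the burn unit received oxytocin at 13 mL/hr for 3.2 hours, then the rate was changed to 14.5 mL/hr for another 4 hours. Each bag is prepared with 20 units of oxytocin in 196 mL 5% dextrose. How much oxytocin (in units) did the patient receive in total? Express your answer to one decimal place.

10.2 units

Concentration = 20 units ÷ 196 mL = 0.1020408 units/mL
Stage 1: 13 mL/hr × 3.2 hr = 41.6 mL → 41.6 mL × 0.1020408 units/mL = 4.244898 units
Stage 2: 14.5 mL/hr × 4 hr = 58 mL → 58 mL × 0.1020408 units/mL = 5.918367 units
Total = 4.244898 + 5.918367 = 10.16327 units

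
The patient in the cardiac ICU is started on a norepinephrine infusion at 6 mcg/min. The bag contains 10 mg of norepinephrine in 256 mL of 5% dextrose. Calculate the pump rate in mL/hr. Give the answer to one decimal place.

9.2 mL/hr

6 mcg/min × 60 min/hr = 360 mcg/hr
Concentration = 10 mg ÷ 256 mL = 0.0390625 mg/mL = 39.0625 mcg/mL
Rate = 360 mcg/hr ÷ 39.0625 mcg/mL = 9.216 mL/hr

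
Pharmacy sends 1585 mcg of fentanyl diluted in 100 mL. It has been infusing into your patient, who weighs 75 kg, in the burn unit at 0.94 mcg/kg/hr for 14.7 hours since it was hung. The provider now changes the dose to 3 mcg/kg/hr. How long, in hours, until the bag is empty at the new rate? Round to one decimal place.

Initial rate:
Dose = 0.94 mcg/kg/hr × 75 kg = 70.5 mcg/hr
Concentration = 1585 mcg ÷ 100 mL = 15.85 mcg/mL
Rate = 70.5 mcg/hr ÷ 15.85 mcg/mL = 4.44795 mL/hr
Volume infused so far = 4.44795 mL/hr × 14.7 hr = 65.38486 mL
Volume remaining = 100 − 65.38486 = 34.61514 mL
New rate:
Dose = 3 mcg/kg/hr × 75 kg = 225 mcg/hr
Rate = 225 mcg/hr ÷ 15.85 mcg/mL = 14.19558 mL/hr
Time remaining = 34.61514 mL ÷ 14.19558 mL/hr = 2.438444 hr

2.4 hours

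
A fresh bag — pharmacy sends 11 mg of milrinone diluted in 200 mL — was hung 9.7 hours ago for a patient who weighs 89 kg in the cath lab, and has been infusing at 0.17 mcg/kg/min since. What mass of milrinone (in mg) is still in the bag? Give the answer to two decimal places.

2.19 mg

Dose = 0.17 mcg/kg/min × 89 kg = 15.13 mcg/min
15.13 mcg/min × 60 min/hr = 907.8 mcg/hr
Concentration = 11 mg ÷ 200 mL = 0.055 mg/mL = 55 mcg/mL
Rate = 907.8 mcg/hr ÷ 55 mcg/mL = 16.50545 mL/hr
Volume infused = 16.50545 mL/hr × 9.7 hr = 160.1029 mL
Volume remaining = 200 − 160.1029 = 39.89709 mL
Drug remaining = 39.89709 mL × 55 mcg/mL = 2194.34 mcg = 2.19434 mg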